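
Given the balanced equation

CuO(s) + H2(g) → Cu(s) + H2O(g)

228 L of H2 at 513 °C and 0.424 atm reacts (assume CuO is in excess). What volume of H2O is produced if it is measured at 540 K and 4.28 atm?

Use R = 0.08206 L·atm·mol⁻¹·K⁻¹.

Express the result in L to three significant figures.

n(H2) = PV/RT = (0.424 × 228) / (0.08206 × 786.15) = 1.499 mol
n(H2O) = (1/1) × 1.499 = 1.499 mol
V = nRT/P = 1.499 × 0.08206 × 540 / 4.28 = 15.52 L

15.5 L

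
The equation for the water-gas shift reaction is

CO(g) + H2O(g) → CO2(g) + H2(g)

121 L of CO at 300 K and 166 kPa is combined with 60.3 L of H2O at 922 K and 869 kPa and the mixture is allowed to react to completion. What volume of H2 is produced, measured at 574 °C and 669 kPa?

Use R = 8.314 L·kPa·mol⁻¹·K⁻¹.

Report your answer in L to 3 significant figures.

n(CO) = PV/RT = (166 × 121) / (8.314 × 300) = 8.053 mol
n(H2O) = PV/RT = (869 × 60.3) / (8.314 × 922) = 6.836 mol
For 8.053 mol CO, stoichiometry requires (1/1) × 8.053 = 8.053 mol H2O; 6.836 mol is available, so H2O is limiting.
n(H2) = (1/1) × 6.836 = 6.836 mol
V(H2) = nRT/P = 6.836 × 8.314 × 847.15 / 669 = 71.97 L

72.0 L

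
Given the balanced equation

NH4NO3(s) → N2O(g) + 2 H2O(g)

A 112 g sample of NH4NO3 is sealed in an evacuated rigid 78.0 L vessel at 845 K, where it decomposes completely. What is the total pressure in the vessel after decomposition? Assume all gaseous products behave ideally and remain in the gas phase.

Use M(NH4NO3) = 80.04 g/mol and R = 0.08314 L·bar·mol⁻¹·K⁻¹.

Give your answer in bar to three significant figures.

n(NH4NO3) = 112 / 80.04 = 1.399 mol
n(gas produced) = (3/1) × 1.399 = 4.197 mol
P = nRT/V = 4.197 × 0.08314 × 845 / 78.0 = 3.780 bar

3.78 bar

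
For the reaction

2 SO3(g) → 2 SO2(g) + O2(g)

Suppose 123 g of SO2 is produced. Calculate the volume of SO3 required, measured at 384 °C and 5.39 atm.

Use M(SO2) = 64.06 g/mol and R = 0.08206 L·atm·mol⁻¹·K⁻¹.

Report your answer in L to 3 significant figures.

n(SO2) = 123.0 / 64.06 = 1.920 mol
n(SO3) = (2/2) × 1.920 = 1.920 mol
V = nRT/P = 1.920 × 0.08206 × 657.15 / 5.39 = 19.21 L

19.2 L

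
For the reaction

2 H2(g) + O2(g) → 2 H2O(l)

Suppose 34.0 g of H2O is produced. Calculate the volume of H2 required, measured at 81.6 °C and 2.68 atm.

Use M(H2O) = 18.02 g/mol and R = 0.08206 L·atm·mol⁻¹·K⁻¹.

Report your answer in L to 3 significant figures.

n(H2O) = 34.00 / 18.02 = 1.887 mol
n(H2) = (2/2) × 1.887 = 1.887 mol
V = nRT/P = 1.887 × 0.08206 × 354.75 / 2.68 = 20.50 L

20.5 L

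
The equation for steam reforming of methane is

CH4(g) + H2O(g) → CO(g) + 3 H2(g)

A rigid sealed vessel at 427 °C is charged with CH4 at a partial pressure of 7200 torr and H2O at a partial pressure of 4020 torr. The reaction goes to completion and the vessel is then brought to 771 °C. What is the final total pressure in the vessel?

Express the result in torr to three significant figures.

With V and T fixed, P_i ∝ n_i, so the mole ratios apply directly to partial pressures at 427 °C.
P(H2O) required for 7200 torr of CH4 = (1/1) × 7200 = 7200 torr; available 4020 torr, so H2O is limiting.
P(CH4) remaining = 7200 − (1/1) × 4020 = 3180 torr
P(gaseous products) = (1+3)/1 × 4020 = 16080 torr
P_total at 427 °C = 3180 + 16080 = 19260 torr
Scaling to 771 °C: P = 19260 × 1044.15/700.15 = 28720 torr

28700 torr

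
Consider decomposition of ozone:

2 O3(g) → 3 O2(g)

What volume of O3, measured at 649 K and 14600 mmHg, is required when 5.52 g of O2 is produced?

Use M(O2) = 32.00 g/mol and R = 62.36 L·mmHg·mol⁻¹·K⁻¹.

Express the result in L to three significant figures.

0.319 L

n(O2) = 5.520 / 32.00 = 0.1725 mol
n(O3) = (2/3) × 0.1725 = 0.1150 mol
V = nRT/P = 0.1150 × 62.36 × 649 / 14600 = 0.3188 L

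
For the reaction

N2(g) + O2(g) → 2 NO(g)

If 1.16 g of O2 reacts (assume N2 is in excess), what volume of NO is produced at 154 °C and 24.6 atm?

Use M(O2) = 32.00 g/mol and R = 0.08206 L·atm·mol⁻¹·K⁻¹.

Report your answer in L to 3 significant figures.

0.103 L

n(O2) = 1.160 / 32.00 = 0.03625 mol
n(NO) = (2/1) × 0.03625 = 0.07250 mol
V = nRT/P = 0.07250 × 0.08206 × 427.15 / 24.6 = 0.1033 L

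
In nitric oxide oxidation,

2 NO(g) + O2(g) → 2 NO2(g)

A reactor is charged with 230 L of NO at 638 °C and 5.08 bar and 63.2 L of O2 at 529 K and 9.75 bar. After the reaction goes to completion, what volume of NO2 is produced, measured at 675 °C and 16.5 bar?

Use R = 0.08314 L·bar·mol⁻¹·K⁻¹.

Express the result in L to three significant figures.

73.7 L

n(NO) = PV/RT = (5.08 × 230) / (0.08314 × 911.15) = 15.42 mol
n(O2) = PV/RT = (9.75 × 63.2) / (0.08314 × 529) = 14.01 mol
For 15.42 mol NO, stoichiometry requires (1/2) × 15.42 = 7.710 mol O2; 14.01 mol is available, so NO is limiting.
n(NO2) = (2/2) × 15.42 = 15.42 mol
V(NO2) = nRT/P = 15.42 × 0.08314 × 948.15 / 16.5 = 73.67 L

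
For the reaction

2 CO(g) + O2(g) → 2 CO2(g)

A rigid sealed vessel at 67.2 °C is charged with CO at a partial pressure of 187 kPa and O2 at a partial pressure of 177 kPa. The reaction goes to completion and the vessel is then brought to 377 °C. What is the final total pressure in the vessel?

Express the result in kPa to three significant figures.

With V and T fixed, P_i ∝ n_i, so the mole ratios apply directly to partial pressures at 67.2 °C.
P(O2) required for 187 kPa of CO = (1/2) × 187 = 93.50 kPa; available 177 kPa, so CO is limiting.
P(O2) remaining = 177 − (1/2) × 187 = 83.50 kPa
P(gaseous products) = (2)/2 × 187 = 187.0 kPa
P_total at 67.2 °C = 83.50 + 187.0 = 270.5 kPa
Scaling to 377 °C: P = 270.5 × 650.15/340.35 = 516.7 kPa

517 kPa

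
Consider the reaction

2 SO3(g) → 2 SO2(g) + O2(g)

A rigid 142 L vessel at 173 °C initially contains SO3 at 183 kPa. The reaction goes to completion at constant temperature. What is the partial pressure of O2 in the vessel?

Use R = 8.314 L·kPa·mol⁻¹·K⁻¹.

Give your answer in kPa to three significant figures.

91.5 kPa

n(SO3)₀ = PV/RT = (183 × 142) / (8.314 × 446.15) = 7.006 mol
n(O2) = (1/2) × 7.006 = 3.503 mol
P(O2) = nRT/V = 3.503 × 8.314 × 446.15 / 142 = 91.50 kPa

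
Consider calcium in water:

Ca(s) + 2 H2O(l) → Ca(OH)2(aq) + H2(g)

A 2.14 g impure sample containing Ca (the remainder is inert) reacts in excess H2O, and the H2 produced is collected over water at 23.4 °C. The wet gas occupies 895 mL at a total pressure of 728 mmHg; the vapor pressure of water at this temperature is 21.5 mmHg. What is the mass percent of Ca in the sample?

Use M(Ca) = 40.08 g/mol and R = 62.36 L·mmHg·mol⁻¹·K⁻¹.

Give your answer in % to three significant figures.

P(H2) = 728 − 21.5 = 706.5 mmHg
n(H2) = PV/RT = (706.5 × 0.8950) / (62.36 × 296.55) = 0.03419 mol
n(Ca) = (1/1) × 0.03419 = 0.03419 mol
m(Ca) = 0.03419 × 40.08 = 1.370 g
%Ca = 1.370 / 2.14 × 100 = 64.02%

64.0 %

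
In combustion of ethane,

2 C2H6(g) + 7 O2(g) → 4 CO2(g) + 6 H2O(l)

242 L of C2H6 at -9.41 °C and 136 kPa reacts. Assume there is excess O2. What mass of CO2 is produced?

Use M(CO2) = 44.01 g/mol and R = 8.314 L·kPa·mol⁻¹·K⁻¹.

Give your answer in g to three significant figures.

1320 g

n(C2H6) = PV/RT = (136 × 242) / (8.314 × 263.74) = 15.01 mol
n(CO2) = (4/2) × 15.01 = 30.02 mol
m(CO2) = 30.02 × 44.01 = 1321 g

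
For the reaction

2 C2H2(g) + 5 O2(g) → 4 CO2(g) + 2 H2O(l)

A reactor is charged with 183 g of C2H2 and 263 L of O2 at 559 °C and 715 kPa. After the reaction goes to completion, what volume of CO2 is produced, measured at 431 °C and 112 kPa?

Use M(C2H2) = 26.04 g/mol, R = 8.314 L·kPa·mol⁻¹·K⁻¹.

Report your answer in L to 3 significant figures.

n(C2H2) = 183 / 26.04 = 7.028 mol
n(O2) = PV/RT = (715 × 263) / (8.314 × 832.15) = 27.18 mol
For 7.028 mol C2H2, stoichiometry requires (5/2) × 7.028 = 17.57 mol O2; 27.18 mol is available, so C2H2 is limiting.
n(CO2) = (4/2) × 7.028 = 14.06 mol
V(CO2) = nRT/P = 14.06 × 8.314 × 704.15 / 112 = 734.9 L

735 L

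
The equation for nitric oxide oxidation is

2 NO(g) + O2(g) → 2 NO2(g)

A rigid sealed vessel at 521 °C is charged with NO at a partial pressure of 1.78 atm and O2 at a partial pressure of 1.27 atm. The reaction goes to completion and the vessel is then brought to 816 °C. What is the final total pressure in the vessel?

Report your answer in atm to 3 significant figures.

At constant V, partial pressures at 521 °C are proportional to moles, so apply stoichiometry directly to pressures.
P(O2) required for 1.78 atm of NO = (1/2) × 1.78 = 0.8900 atm; available 1.27 atm, so NO is limiting.
P(O2) remaining = 1.27 − (1/2) × 1.78 = 0.3800 atm
P(gaseous products) = (2)/2 × 1.78 = 1.780 atm
P_total at 521 °C = 0.3800 + 1.780 = 2.160 atm
Scaling to 816 °C: P = 2.160 × 1089.15/794.15 = 2.962 atm

2.96 atm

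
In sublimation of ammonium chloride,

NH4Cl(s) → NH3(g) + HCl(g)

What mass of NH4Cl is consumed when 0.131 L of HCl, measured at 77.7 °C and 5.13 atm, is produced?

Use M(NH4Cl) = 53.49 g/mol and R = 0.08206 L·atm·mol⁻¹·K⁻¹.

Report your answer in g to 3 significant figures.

n(HCl) = PV/RT = (5.13 × 0.131) / (0.08206 × 350.85) = 0.02334 mol
n(NH4Cl) = (1/1) × 0.02334 = 0.02334 mol
m(NH4Cl) = 0.02334 × 53.49 = 1.248 g

1.25 g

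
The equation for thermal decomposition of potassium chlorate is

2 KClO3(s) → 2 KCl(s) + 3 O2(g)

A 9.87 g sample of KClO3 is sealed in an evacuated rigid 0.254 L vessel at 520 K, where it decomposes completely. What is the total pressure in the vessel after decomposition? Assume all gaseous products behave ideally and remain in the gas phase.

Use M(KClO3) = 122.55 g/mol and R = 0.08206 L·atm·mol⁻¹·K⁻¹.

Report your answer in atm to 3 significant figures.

n(KClO3) = 9.87 / 122.55 = 0.08054 mol
n(gas produced) = (3/2) × 0.08054 = 0.1208 mol
P = nRT/V = 0.1208 × 0.08206 × 520 / 0.254 = 20.29 atm

20.3 atm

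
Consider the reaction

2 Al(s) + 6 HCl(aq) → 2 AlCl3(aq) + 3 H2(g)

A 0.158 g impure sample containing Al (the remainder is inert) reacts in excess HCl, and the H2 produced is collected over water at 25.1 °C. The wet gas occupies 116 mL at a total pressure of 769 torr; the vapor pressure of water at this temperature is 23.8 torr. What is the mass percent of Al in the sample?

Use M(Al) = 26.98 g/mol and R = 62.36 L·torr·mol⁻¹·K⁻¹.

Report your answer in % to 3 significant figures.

P(H2) = 769 − 23.8 = 745.2 torr
n(H2) = PV/RT = (745.2 × 0.1160) / (62.36 × 298.25) = 0.004648 mol
n(Al) = (2/3) × 0.004648 = 0.003099 mol
m(Al) = 0.003099 × 26.98 = 0.08361 g
%Al = 0.08361 / 0.158 × 100 = 52.92%

52.9 %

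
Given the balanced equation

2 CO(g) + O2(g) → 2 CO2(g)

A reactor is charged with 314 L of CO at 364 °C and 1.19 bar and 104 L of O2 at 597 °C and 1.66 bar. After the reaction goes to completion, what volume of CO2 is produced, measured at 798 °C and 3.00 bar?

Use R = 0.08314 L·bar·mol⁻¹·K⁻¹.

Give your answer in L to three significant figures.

n(CO) = PV/RT = (1.19 × 314) / (0.08314 × 637.15) = 7.054 mol
n(O2) = PV/RT = (1.66 × 104) / (0.08314 × 870.15) = 2.386 mol
For 7.054 mol CO, stoichiometry requires (1/2) × 7.054 = 3.527 mol O2; 2.386 mol is available, so O2 is limiting.
n(CO2) = (2/1) × 2.386 = 4.772 mol
V(CO2) = nRT/P = 4.772 × 0.08314 × 1071.15 / 3.00 = 141.7 L

142 L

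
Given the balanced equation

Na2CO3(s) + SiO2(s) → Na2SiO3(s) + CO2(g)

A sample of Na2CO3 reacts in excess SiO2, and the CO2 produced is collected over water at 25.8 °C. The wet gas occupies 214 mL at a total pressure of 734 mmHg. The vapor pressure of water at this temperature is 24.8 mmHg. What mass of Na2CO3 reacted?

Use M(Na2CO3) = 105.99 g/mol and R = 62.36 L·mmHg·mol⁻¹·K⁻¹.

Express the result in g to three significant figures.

P(CO2) = 734 − 24.8 = 709.2 mmHg
n(CO2) = PV/RT = (709.2 × 0.2140) / (62.36 × 298.95) = 0.008141 mol
n(Na2CO3) = (1/1) × 0.008141 = 0.008141 mol
m(Na2CO3) = 0.008141 × 105.99 = 0.8629 g

0.863 g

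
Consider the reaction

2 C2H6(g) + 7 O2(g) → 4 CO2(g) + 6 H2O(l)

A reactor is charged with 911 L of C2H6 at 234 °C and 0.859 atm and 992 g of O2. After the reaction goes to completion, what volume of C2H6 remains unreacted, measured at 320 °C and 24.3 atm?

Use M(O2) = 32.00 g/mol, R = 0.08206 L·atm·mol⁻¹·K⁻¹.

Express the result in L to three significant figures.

19.9 L

n(C2H6) = PV/RT = (0.859 × 911) / (0.08206 × 507.15) = 18.80 mol
n(O2) = 992 / 32.00 = 31.00 mol
For 18.80 mol C2H6, stoichiometry requires (7/2) × 18.80 = 65.80 mol O2; 31.00 mol is available, so O2 is limiting.
n(C2H6) consumed = (2/7) × 31.00 = 8.857 mol; remaining = 18.80 − 8.857 = 9.943 mol
V(C2H6) = nRT/P = 9.943 × 0.08206 × 593.15 / 24.3 = 19.92 L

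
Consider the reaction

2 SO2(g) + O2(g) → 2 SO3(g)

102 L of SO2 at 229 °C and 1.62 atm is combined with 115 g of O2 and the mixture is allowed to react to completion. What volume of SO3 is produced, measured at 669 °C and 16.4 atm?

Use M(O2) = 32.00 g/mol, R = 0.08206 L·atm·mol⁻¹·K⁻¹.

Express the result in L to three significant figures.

18.9 L

n(SO2) = PV/RT = (1.62 × 102) / (0.08206 × 502.15) = 4.010 mol
n(O2) = 115 / 32.00 = 3.594 mol
For 4.010 mol SO2, stoichiometry requires (1/2) × 4.010 = 2.005 mol O2; 3.594 mol is available, so SO2 is limiting.
n(SO3) = (2/2) × 4.010 = 4.010 mol
V(SO3) = nRT/P = 4.010 × 0.08206 × 942.15 / 16.4 = 18.90 L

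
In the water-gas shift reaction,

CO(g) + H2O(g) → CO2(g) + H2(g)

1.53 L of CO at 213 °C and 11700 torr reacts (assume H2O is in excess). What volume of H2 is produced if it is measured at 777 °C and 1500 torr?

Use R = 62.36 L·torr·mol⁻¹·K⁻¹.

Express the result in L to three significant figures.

n(CO) = PV/RT = (11700 × 1.53) / (62.36 × 486.15) = 0.5905 mol
n(H2) = (1/1) × 0.5905 = 0.5905 mol
V = nRT/P = 0.5905 × 62.36 × 1050.15 / 1500 = 25.78 L

25.8 L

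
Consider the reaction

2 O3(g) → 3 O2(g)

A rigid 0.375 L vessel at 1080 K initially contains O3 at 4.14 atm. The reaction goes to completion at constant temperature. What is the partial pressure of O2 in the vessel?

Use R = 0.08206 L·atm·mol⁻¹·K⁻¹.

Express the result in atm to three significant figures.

6.21 atm

n(O3)₀ = PV/RT = (4.14 × 0.375) / (0.08206 × 1080) = 0.01752 mol
n(O2) = (3/2) × 0.01752 = 0.02628 mol
P(O2) = nRT/V = 0.02628 × 0.08206 × 1080 / 0.375 = 6.211 atm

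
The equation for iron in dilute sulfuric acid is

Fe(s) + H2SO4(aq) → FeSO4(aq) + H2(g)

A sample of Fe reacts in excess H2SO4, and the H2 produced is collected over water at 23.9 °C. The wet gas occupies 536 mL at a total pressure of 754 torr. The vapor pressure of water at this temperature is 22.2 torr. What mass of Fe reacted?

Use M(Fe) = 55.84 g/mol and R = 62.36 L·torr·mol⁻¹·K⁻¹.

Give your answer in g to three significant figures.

1.18 g

P(H2) = 754 − 22.2 = 731.8 torr
n(H2) = PV/RT = (731.8 × 0.5360) / (62.36 × 297.05) = 0.02117 mol
n(Fe) = (1/1) × 0.02117 = 0.02117 mol
m(Fe) = 0.02117 × 55.84 = 1.182 g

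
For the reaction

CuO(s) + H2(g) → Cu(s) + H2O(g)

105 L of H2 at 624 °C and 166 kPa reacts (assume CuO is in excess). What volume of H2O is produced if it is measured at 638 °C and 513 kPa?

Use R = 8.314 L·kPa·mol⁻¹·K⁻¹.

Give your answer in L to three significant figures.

n(H2) = PV/RT = (166 × 105) / (8.314 × 897.15) = 2.337 mol
n(H2O) = (1/1) × 2.337 = 2.337 mol
V = nRT/P = 2.337 × 8.314 × 911.15 / 513 = 34.51 L

34.5 L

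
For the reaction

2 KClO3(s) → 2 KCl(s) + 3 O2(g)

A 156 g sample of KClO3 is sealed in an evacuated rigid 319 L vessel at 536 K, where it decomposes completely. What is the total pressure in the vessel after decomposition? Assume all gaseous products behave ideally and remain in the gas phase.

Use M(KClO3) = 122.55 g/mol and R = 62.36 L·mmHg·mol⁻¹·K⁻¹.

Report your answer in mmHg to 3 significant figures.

n(KClO3) = 156 / 122.55 = 1.273 mol
n(gas produced) = (3/2) × 1.273 = 1.909 mol
P = nRT/V = 1.909 × 62.36 × 536 / 319 = 200.0 mmHg

200 mmHg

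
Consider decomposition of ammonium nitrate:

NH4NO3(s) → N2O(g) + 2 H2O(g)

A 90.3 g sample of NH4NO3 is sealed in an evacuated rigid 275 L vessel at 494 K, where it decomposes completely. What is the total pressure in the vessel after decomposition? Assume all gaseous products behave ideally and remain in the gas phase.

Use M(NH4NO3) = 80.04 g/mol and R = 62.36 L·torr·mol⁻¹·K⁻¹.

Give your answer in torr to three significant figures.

379 torr

n(NH4NO3) = 90.3 / 80.04 = 1.128 mol
n(gas produced) = (3/1) × 1.128 = 3.384 mol
P = nRT/V = 3.384 × 62.36 × 494 / 275 = 379.1 torr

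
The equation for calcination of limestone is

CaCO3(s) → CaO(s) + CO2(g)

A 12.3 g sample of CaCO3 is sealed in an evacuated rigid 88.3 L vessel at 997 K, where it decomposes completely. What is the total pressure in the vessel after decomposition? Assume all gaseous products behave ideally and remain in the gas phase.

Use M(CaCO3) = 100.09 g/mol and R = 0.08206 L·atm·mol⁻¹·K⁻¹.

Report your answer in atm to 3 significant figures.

0.114 atm

n(CaCO3) = 12.3 / 100.09 = 0.1229 mol
n(gas produced) = (1/1) × 0.1229 = 0.1229 mol
P = nRT/V = 0.1229 × 0.08206 × 997 / 88.3 = 0.1139 atm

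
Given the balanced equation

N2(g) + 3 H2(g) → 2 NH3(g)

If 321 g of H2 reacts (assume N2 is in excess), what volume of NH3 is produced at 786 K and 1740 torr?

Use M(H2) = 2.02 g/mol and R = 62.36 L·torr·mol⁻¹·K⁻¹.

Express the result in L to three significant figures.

2980 L

n(H2) = 321.0 / 2.02 = 158.9 mol
n(NH3) = (2/3) × 158.9 = 105.9 mol
V = nRT/P = 105.9 × 62.36 × 786 / 1740 = 2983 L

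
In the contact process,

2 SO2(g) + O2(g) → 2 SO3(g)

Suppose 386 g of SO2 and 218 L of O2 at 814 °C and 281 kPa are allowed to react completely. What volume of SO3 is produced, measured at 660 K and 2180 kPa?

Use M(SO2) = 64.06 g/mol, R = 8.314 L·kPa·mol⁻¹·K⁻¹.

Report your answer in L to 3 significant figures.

15.2 L

n(SO2) = 386 / 64.06 = 6.026 mol
n(O2) = PV/RT = (281 × 218) / (8.314 × 1087.15) = 6.777 mol
For 6.026 mol SO2, stoichiometry requires (1/2) × 6.026 = 3.013 mol O2; 6.777 mol is available, so SO2 is limiting.
n(SO3) = (2/2) × 6.026 = 6.026 mol
V(SO3) = nRT/P = 6.026 × 8.314 × 660 / 2180 = 15.17 L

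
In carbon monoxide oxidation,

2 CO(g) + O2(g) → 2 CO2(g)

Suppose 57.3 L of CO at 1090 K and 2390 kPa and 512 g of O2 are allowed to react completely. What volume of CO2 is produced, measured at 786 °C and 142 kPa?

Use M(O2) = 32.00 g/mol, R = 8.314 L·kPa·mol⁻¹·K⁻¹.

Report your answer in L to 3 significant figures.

937 L

n(CO) = PV/RT = (2390 × 57.3) / (8.314 × 1090) = 15.11 mol
n(O2) = 512 / 32.00 = 16.00 mol
For 15.11 mol CO, stoichiometry requires (1/2) × 15.11 = 7.555 mol O2; 16.00 mol is available, so CO is limiting.
n(CO2) = (2/2) × 15.11 = 15.11 mol
V(CO2) = nRT/P = 15.11 × 8.314 × 1059.15 / 142 = 937.0 L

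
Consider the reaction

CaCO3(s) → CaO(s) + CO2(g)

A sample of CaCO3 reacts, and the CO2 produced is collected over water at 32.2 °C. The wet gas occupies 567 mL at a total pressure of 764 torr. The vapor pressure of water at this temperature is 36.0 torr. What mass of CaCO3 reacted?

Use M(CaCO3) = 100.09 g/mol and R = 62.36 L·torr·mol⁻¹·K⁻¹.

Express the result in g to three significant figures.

P(CO2) = 764 − 36.0 = 728.0 torr
n(CO2) = PV/RT = (728.0 × 0.5670) / (62.36 × 305.35) = 0.02168 mol
n(CaCO3) = (1/1) × 0.02168 = 0.02168 mol
m(CaCO3) = 0.02168 × 100.09 = 2.170 g

2.17 g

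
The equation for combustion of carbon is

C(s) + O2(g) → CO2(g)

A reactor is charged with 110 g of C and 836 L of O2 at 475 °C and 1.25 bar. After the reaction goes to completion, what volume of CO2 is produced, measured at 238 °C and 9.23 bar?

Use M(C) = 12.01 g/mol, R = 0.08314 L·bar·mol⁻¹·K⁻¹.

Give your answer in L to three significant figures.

n(C) = 110 / 12.01 = 9.159 mol
n(O2) = PV/RT = (1.25 × 836) / (0.08314 × 748.15) = 16.80 mol
For 9.159 mol C, stoichiometry requires (1/1) × 9.159 = 9.159 mol O2; 16.80 mol is available, so C is limiting.
n(CO2) = (1/1) × 9.159 = 9.159 mol
V(CO2) = nRT/P = 9.159 × 0.08314 × 511.15 / 9.23 = 42.17 L

42.2 L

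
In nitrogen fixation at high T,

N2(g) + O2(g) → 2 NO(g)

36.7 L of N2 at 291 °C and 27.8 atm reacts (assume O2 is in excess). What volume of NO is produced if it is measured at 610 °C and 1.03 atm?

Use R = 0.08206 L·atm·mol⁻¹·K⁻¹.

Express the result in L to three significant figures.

n(N2) = PV/RT = (27.8 × 36.7) / (0.08206 × 564.15) = 22.04 mol
n(NO) = (2/1) × 22.04 = 44.08 mol
V = nRT/P = 44.08 × 0.08206 × 883.15 / 1.03 = 3101 L

3100 L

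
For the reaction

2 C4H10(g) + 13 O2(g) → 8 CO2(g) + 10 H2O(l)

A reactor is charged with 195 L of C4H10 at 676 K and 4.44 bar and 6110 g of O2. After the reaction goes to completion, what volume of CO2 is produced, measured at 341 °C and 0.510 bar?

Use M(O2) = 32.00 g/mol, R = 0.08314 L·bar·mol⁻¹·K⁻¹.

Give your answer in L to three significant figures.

6170 L

n(C4H10) = PV/RT = (4.44 × 195) / (0.08314 × 676) = 15.40 mol
n(O2) = 6110 / 32.00 = 190.9 mol
For 15.40 mol C4H10, stoichiometry requires (13/2) × 15.40 = 100.1 mol O2; 190.9 mol is available, so C4H10 is limiting.
n(CO2) = (8/2) × 15.40 = 61.60 mol
V(CO2) = nRT/P = 61.60 × 0.08314 × 614.15 / 0.510 = 6167 L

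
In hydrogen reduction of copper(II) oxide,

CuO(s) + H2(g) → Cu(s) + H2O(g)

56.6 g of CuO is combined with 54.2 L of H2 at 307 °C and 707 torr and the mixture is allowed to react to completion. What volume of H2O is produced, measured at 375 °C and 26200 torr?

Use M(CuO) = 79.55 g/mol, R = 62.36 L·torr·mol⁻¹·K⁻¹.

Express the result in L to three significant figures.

1.10 L

n(CuO) = 56.6 / 79.55 = 0.7115 mol
n(H2) = PV/RT = (707 × 54.2) / (62.36 × 580.15) = 1.059 mol
For 0.7115 mol CuO, stoichiometry requires (1/1) × 0.7115 = 0.7115 mol H2; 1.059 mol is available, so CuO is limiting.
n(H2O) = (1/1) × 0.7115 = 0.7115 mol
V(H2O) = nRT/P = 0.7115 × 62.36 × 648.15 / 26200 = 1.098 L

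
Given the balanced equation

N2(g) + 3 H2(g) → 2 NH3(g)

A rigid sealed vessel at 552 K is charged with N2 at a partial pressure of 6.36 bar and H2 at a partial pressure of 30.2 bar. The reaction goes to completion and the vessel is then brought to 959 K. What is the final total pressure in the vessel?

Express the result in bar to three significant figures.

41.4 bar

With V and T fixed, P_i ∝ n_i, so the mole ratios apply directly to partial pressures at 552 K.
P(H2) required for 6.36 bar of N2 = (3/1) × 6.36 = 19.08 bar; available 30.2 bar, so N2 is limiting.
P(H2) remaining = 30.2 − (3/1) × 6.36 = 11.12 bar
P(gaseous products) = (2)/1 × 6.36 = 12.72 bar
P_total at 552 K = 11.12 + 12.72 = 23.84 bar
Scaling to 959 K: P = 23.84 × 959/552 = 41.42 bar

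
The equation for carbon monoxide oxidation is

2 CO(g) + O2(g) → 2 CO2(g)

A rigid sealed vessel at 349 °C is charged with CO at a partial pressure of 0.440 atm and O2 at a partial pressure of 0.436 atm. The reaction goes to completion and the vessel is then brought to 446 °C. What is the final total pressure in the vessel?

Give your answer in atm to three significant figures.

0.758 atm

With V and T fixed, P_i ∝ n_i, so the mole ratios apply directly to partial pressures at 349 °C.
P(O2) required for 0.440 atm of CO = (1/2) × 0.440 = 0.2200 atm; available 0.436 atm, so CO is limiting.
P(O2) remaining = 0.436 − (1/2) × 0.440 = 0.2160 atm
P(gaseous products) = (2)/2 × 0.440 = 0.4400 atm
P_total at 349 °C = 0.2160 + 0.4400 = 0.6560 atm
Scaling to 446 °C: P = 0.6560 × 719.15/622.15 = 0.7583 atm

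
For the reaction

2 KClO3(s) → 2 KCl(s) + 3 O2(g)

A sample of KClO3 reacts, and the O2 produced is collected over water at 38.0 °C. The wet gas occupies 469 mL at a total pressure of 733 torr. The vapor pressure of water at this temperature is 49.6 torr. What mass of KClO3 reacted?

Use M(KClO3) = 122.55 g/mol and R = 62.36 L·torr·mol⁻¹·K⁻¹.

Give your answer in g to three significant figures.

P(O2) = 733 − 49.6 = 683.4 torr
n(O2) = PV/RT = (683.4 × 0.4690) / (62.36 × 311.15) = 0.01652 mol
n(KClO3) = (2/3) × 0.01652 = 0.01101 mol
m(KClO3) = 0.01101 × 122.55 = 1.349 g

1.35 g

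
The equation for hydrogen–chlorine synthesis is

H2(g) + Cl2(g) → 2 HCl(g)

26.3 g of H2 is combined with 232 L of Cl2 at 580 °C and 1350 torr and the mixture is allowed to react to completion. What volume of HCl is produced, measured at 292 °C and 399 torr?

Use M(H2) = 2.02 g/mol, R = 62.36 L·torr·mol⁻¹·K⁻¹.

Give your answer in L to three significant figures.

1040 L

n(H2) = 26.3 / 2.02 = 13.02 mol
n(Cl2) = PV/RT = (1350 × 232) / (62.36 × 853.15) = 5.887 mol
For 13.02 mol H2, stoichiometry requires (1/1) × 13.02 = 13.02 mol Cl2; 5.887 mol is available, so Cl2 is limiting.
n(HCl) = (2/1) × 5.887 = 11.77 mol
V(HCl) = nRT/P = 11.77 × 62.36 × 565.15 / 399 = 1040 L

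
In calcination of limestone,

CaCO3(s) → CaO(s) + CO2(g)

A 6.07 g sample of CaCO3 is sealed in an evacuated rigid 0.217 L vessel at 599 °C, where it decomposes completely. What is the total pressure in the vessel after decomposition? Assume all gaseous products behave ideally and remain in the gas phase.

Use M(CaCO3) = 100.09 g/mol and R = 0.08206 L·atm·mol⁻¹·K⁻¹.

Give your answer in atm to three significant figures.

20.0 atm

n(CaCO3) = 6.07 / 100.09 = 0.06065 mol
n(gas produced) = (1/1) × 0.06065 = 0.06065 mol
P = nRT/V = 0.06065 × 0.08206 × 872.15 / 0.217 = 20.00 atm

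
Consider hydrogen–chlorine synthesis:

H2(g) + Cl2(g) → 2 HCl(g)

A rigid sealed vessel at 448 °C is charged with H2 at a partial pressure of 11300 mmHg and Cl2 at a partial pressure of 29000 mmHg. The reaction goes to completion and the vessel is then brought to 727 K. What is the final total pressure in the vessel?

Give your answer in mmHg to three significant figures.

Because the vessel is rigid and T is held at 448 °C, work the stoichiometry in partial pressures (P_i = n_iRT/V).
P(Cl2) required for 11300 mmHg of H2 = (1/1) × 11300 = 11300 mmHg; available 29000 mmHg, so H2 is limiting.
P(Cl2) remaining = 29000 − (1/1) × 11300 = 17700 mmHg
P(gaseous products) = (2)/1 × 11300 = 22600 mmHg
P_total at 448 °C = 17700 + 22600 = 40300 mmHg
Scaling to 727 K: P = 40300 × 727/721.15 = 40630 mmHg

40600 mmHg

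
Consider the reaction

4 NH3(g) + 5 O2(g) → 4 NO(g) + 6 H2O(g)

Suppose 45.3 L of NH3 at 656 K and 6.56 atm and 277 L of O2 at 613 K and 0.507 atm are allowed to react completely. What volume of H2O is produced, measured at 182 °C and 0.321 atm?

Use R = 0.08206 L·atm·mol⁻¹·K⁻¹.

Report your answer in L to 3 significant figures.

n(NH3) = PV/RT = (6.56 × 45.3) / (0.08206 × 656) = 5.520 mol
n(O2) = PV/RT = (0.507 × 277) / (0.08206 × 613) = 2.792 mol
For 5.520 mol NH3, stoichiometry requires (5/4) × 5.520 = 6.900 mol O2; 2.792 mol is available, so O2 is limiting.
n(H2O) = (6/5) × 2.792 = 3.350 mol
V(H2O) = nRT/P = 3.350 × 0.08206 × 455.15 / 0.321 = 389.8 L

390 L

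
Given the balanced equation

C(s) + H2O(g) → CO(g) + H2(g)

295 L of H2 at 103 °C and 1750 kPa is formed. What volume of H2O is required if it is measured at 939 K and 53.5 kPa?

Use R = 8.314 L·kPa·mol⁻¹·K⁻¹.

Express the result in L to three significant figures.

24100 L

n(H2) = PV/RT = (1750 × 295) / (8.314 × 376.15) = 165.1 mol
n(H2O) = (1/1) × 165.1 = 165.1 mol
V = nRT/P = 165.1 × 8.314 × 939 / 53.5 = 24090 L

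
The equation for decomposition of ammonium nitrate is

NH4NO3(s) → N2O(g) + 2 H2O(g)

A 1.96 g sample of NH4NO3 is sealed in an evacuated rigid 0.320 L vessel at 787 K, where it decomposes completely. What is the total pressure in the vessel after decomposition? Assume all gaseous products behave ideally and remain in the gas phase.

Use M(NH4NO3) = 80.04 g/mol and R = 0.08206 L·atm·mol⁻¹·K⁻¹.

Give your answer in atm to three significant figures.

14.8 atm

n(NH4NO3) = 1.96 / 80.04 = 0.02449 mol
n(gas produced) = (3/1) × 0.02449 = 0.07347 mol
P = nRT/V = 0.07347 × 0.08206 × 787 / 0.320 = 14.83 atm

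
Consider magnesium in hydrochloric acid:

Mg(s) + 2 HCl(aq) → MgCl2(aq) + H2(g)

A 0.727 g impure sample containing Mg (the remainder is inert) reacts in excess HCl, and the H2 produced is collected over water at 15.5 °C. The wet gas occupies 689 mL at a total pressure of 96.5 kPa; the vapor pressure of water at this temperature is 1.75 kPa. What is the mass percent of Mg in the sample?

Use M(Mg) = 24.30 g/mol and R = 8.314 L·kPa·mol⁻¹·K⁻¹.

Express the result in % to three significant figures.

P(H2) = 96.5 − 1.75 = 94.75 kPa
n(H2) = PV/RT = (94.75 × 0.6890) / (8.314 × 288.65) = 0.02720 mol
n(Mg) = (1/1) × 0.02720 = 0.02720 mol
m(Mg) = 0.02720 × 24.30 = 0.6610 g
%Mg = 0.6610 / 0.727 × 100 = 90.92%

90.9 %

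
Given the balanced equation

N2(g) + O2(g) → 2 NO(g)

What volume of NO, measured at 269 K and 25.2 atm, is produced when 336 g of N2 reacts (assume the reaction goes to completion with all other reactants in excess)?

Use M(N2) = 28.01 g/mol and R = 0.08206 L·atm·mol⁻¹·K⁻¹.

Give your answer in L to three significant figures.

21.0 L

n(N2) = 336.0 / 28.01 = 12.00 mol
n(NO) = (2/1) × 12.00 = 24.00 mol
V = nRT/P = 24.00 × 0.08206 × 269 / 25.2 = 21.02 L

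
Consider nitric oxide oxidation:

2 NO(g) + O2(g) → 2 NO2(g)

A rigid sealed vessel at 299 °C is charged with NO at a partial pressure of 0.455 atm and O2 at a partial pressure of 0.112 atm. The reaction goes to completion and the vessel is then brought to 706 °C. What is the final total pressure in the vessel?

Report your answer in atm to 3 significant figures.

With V and T fixed, P_i ∝ n_i, so the mole ratios apply directly to partial pressures at 299 °C.
P(O2) required for 0.455 atm of NO = (1/2) × 0.455 = 0.2275 atm; available 0.112 atm, so O2 is limiting.
P(NO) remaining = 0.455 − (2/1) × 0.112 = 0.2310 atm
P(gaseous products) = (2)/1 × 0.112 = 0.2240 atm
P_total at 299 °C = 0.2310 + 0.2240 = 0.4550 atm
Scaling to 706 °C: P = 0.4550 × 979.15/572.15 = 0.7787 atm

0.779 atm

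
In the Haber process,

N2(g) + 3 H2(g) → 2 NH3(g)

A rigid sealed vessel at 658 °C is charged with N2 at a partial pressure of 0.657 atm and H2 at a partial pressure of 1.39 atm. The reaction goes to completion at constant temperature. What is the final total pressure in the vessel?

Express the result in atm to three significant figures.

1.12 atm

Because the vessel is rigid and T is held at 658 °C, work the stoichiometry in partial pressures (P_i = n_iRT/V).
P(H2) required for 0.657 atm of N2 = (3/1) × 0.657 = 1.971 atm; available 1.39 atm, so H2 is limiting.
P(N2) remaining = 0.657 − (1/3) × 1.39 = 0.1937 atm
P(gaseous products) = (2)/3 × 1.39 = 0.9267 atm
P_total at 658 °C = 0.1937 + 0.9267 = 1.120 atm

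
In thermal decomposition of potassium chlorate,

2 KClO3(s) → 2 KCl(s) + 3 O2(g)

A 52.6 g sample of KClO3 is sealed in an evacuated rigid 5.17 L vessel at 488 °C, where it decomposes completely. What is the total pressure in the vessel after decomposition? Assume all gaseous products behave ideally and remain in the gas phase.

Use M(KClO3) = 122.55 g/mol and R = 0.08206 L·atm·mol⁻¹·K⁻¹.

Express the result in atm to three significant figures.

7.78 atm

n(KClO3) = 52.6 / 122.55 = 0.4292 mol
n(gas produced) = (3/2) × 0.4292 = 0.6438 mol
P = nRT/V = 0.6438 × 0.08206 × 761.15 / 5.17 = 7.778 atm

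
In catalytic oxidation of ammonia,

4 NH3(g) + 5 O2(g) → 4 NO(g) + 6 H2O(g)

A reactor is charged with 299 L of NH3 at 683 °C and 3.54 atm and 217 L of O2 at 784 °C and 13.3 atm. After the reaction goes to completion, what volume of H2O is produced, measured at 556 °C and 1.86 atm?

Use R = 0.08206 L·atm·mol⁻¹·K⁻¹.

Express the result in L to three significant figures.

n(NH3) = PV/RT = (3.54 × 299) / (0.08206 × 956.15) = 13.49 mol
n(O2) = PV/RT = (13.3 × 217) / (0.08206 × 1057.15) = 33.27 mol
For 13.49 mol NH3, stoichiometry requires (5/4) × 13.49 = 16.86 mol O2; 33.27 mol is available, so NH3 is limiting.
n(H2O) = (6/4) × 13.49 = 20.23 mol
V(H2O) = nRT/P = 20.23 × 0.08206 × 829.15 / 1.86 = 740.0 L

740 L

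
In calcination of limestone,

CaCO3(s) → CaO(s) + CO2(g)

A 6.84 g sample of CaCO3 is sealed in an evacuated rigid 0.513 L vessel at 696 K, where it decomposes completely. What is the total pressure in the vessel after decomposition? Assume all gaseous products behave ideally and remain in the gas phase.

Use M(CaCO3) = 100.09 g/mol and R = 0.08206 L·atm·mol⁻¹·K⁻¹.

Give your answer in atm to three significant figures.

n(CaCO3) = 6.84 / 100.09 = 0.06834 mol
n(gas produced) = (1/1) × 0.06834 = 0.06834 mol
P = nRT/V = 0.06834 × 0.08206 × 696 / 0.513 = 7.608 atm

7.61 atm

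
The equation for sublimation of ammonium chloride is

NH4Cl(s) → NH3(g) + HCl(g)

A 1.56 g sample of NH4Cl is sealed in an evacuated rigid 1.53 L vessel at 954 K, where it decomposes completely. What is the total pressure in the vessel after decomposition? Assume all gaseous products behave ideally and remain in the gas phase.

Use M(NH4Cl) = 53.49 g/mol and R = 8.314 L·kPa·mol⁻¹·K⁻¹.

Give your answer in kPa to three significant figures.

302 kPa

n(NH4Cl) = 1.56 / 53.49 = 0.02916 mol
n(gas produced) = (2/1) × 0.02916 = 0.05832 mol
P = nRT/V = 0.05832 × 8.314 × 954 / 1.53 = 302.3 kPa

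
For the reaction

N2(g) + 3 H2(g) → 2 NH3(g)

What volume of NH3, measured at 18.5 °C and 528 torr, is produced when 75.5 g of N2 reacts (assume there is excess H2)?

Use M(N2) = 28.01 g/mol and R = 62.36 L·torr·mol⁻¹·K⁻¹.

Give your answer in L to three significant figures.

186 L

n(N2) = 75.50 / 28.01 = 2.695 mol
n(NH3) = (2/1) × 2.695 = 5.390 mol
V = nRT/P = 5.390 × 62.36 × 291.65 / 528 = 185.7 L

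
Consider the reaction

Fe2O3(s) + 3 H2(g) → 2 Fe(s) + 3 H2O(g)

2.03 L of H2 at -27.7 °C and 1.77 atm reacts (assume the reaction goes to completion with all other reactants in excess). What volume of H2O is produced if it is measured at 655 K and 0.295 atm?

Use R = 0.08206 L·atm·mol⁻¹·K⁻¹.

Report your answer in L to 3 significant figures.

n(H2) = PV/RT = (1.77 × 2.03) / (0.08206 × 245.45) = 0.1784 mol
n(H2O) = (3/3) × 0.1784 = 0.1784 mol
V = nRT/P = 0.1784 × 0.08206 × 655 / 0.295 = 32.50 L

32.5 L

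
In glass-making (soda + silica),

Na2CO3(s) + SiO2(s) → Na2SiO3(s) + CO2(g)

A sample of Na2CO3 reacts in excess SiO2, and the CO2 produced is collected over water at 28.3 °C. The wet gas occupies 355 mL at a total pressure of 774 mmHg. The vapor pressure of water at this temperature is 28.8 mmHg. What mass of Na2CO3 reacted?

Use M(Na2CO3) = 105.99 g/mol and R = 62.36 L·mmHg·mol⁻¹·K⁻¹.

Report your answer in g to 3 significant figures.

1.49 g

P(CO2) = 774 − 28.8 = 745.2 mmHg
n(CO2) = PV/RT = (745.2 × 0.3550) / (62.36 × 301.45) = 0.01407 mol
n(Na2CO3) = (1/1) × 0.01407 = 0.01407 mol
m(Na2CO3) = 0.01407 × 105.99 = 1.491 g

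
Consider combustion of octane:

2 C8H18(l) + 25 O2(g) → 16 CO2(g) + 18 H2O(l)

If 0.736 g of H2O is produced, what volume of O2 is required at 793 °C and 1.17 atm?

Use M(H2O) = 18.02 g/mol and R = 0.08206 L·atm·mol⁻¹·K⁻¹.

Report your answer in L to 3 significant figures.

4.24 L

n(H2O) = 0.7360 / 18.02 = 0.04084 mol
n(O2) = (25/18) × 0.04084 = 0.05672 mol
V = nRT/P = 0.05672 × 0.08206 × 1066.15 / 1.17 = 4.241 L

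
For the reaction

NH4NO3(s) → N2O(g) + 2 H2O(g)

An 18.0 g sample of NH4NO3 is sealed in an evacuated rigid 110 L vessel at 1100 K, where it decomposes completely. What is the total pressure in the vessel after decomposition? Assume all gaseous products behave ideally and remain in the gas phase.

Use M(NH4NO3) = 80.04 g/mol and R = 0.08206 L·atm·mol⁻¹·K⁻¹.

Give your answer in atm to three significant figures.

n(NH4NO3) = 18.0 / 80.04 = 0.2249 mol
n(gas produced) = (3/1) × 0.2249 = 0.6747 mol
P = nRT/V = 0.6747 × 0.08206 × 1100 / 110 = 0.5537 atm

0.554 atm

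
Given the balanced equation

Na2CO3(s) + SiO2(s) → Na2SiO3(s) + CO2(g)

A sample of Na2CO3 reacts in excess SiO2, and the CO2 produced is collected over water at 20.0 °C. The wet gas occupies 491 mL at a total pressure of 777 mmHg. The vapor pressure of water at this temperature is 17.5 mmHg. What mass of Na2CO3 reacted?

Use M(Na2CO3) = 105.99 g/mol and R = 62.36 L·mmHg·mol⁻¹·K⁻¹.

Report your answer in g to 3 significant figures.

2.16 g

P(CO2) = 777 − 17.5 = 759.5 mmHg
n(CO2) = PV/RT = (759.5 × 0.4910) / (62.36 × 293.15) = 0.02040 mol
n(Na2CO3) = (1/1) × 0.02040 = 0.02040 mol
m(Na2CO3) = 0.02040 × 105.99 = 2.162 g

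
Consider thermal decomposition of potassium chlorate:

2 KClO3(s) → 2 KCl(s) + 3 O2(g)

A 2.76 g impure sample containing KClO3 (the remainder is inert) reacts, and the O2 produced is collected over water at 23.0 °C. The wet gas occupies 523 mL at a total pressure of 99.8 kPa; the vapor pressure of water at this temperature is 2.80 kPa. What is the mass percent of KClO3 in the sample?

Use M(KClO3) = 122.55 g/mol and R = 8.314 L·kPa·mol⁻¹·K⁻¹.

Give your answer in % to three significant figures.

61.0 %

P(O2) = 99.8 − 2.80 = 97.00 kPa
n(O2) = PV/RT = (97.00 × 0.5230) / (8.314 × 296.15) = 0.02060 mol
n(KClO3) = (2/3) × 0.02060 = 0.01373 mol
m(KClO3) = 0.01373 × 122.55 = 1.683 g
%KClO3 = 1.683 / 2.76 × 100 = 60.98%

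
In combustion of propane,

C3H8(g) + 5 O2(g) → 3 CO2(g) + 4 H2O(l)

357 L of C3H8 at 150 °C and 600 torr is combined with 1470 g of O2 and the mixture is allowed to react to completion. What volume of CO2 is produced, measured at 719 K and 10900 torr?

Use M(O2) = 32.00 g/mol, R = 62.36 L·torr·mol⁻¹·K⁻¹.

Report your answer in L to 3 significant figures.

100 L

n(C3H8) = PV/RT = (600 × 357) / (62.36 × 423.15) = 8.117 mol
n(O2) = 1470 / 32.00 = 45.94 mol
For 8.117 mol C3H8, stoichiometry requires (5/1) × 8.117 = 40.59 mol O2; 45.94 mol is available, so C3H8 is limiting.
n(CO2) = (3/1) × 8.117 = 24.35 mol
V(CO2) = nRT/P = 24.35 × 62.36 × 719 / 10900 = 100.2 L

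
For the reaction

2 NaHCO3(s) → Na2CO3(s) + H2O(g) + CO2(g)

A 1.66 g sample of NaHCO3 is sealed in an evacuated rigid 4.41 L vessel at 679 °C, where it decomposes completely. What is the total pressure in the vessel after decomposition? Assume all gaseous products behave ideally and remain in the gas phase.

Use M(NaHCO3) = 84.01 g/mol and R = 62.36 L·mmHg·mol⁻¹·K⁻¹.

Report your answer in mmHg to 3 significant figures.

n(NaHCO3) = 1.66 / 84.01 = 0.01976 mol
n(gas produced) = (2/2) × 0.01976 = 0.01976 mol
P = nRT/V = 0.01976 × 62.36 × 952.15 / 4.41 = 266.0 mmHg

266 mmHg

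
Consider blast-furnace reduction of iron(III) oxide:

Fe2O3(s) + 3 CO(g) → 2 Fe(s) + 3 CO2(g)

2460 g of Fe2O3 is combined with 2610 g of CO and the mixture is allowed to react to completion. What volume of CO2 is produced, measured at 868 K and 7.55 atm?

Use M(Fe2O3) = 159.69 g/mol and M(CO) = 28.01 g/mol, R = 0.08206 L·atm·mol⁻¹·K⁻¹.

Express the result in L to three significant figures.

n(Fe2O3) = 2460 / 159.69 = 15.40 mol
n(CO) = 2610 / 28.01 = 93.18 mol
For 15.40 mol Fe2O3, stoichiometry requires (3/1) × 15.40 = 46.20 mol CO; 93.18 mol is available, so Fe2O3 is limiting.
n(CO2) = (3/1) × 15.40 = 46.20 mol
V(CO2) = nRT/P = 46.20 × 0.08206 × 868 / 7.55 = 435.9 L

436 L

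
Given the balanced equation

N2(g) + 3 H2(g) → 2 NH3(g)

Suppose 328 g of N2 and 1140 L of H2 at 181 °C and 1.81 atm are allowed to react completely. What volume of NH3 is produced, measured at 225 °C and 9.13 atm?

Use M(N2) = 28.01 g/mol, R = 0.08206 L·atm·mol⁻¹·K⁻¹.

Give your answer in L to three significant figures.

105 L

n(N2) = 328 / 28.01 = 11.71 mol
n(H2) = PV/RT = (1.81 × 1140) / (0.08206 × 454.15) = 55.37 mol
For 11.71 mol N2, stoichiometry requires (3/1) × 11.71 = 35.13 mol H2; 55.37 mol is available, so N2 is limiting.
n(NH3) = (2/1) × 11.71 = 23.42 mol
V(NH3) = nRT/P = 23.42 × 0.08206 × 498.15 / 9.13 = 104.9 L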